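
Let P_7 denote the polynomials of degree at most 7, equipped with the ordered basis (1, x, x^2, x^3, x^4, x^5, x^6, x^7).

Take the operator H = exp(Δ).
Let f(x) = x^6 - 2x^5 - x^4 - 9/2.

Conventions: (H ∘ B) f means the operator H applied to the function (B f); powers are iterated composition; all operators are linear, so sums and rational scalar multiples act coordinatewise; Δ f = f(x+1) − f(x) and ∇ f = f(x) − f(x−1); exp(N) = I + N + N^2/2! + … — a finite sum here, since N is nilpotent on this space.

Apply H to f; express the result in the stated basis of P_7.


order-1 term: 6x^5 + 5x^4 - 4x^3 - 11x^2 - 8x - 2
order-2 term: 15x^4 + 40x^3 + 39x^2 + 8x - 6
order-3 term: 20x^3 + 70x^2 + 86x + 34
order-4 term: 15x^2 + 50x + 44
order-5 term: 6x + 13
order-6 term: 1
the series for exp(Δ) f terminates at order 6
exp(Δ) f = x^6 + 4x^5 + 19x^4 + 56x^3 + 113x^2 + 142x + 159/2

g(x) = x^6 + 4x^5 + 19x^4 + 56x^3 + 113x^2 + 142x + 159/2


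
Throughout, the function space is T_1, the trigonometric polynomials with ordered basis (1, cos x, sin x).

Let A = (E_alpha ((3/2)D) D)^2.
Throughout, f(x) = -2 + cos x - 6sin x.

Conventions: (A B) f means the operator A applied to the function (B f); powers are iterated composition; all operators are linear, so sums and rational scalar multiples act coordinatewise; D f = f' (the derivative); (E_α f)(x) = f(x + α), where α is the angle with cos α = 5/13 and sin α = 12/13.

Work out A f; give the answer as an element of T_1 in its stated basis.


the image equals g(x) = -(7551/676)cos x + (2673/338)sin x

D f = -6cos x - sin x
D D f = -cos x + 6sin x
((3/2)D) D f = -(3/2)cos x + 9sin x
E_alpha ((3/2)D) D f = (201/26)cos x + (63/13)sin x
D (E_alpha ((3/2)D) D) f = (63/13)cos x - (201/26)sin x
D D (E_alpha ((3/2)D) D) f = -(201/26)cos x - (63/13)sin x
((3/2)D) D (E_alpha ((3/2)D) D) f = -(603/52)cos x - (189/26)sin x
E_alpha ((3/2)D) D (E_alpha ((3/2)D) D) f = -(7551/676)cos x + (2673/338)sin x


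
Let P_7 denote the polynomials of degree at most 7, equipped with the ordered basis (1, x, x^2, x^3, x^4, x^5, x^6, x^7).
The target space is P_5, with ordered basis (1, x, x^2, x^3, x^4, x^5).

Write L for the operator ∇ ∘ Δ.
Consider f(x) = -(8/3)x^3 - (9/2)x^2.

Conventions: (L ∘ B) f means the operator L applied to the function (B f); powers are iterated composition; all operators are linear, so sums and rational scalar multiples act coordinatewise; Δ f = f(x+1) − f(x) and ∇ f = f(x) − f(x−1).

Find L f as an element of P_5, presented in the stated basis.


g(x) = -16x - 9

Δ f = -8x^2 - 17x - 43/6
∇ Δ f = -16x - 9


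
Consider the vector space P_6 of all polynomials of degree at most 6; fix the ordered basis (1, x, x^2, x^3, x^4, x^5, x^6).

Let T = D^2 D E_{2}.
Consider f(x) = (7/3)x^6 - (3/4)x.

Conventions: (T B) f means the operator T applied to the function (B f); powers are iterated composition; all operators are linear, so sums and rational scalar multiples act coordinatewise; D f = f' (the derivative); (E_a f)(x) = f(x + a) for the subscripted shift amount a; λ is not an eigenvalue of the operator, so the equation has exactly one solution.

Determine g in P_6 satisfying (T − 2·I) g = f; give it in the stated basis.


the result is g(x) = -(7/6)x^6 - 70x^3 - 420x^2 - (6717/8)x - 770

write g with unknown coordinates in the stated basis and equate coefficients in (T − 2·I) g = f
solving from the highest basis element down gives g = -(7/6)x^6 - 70x^3 - 420x^2 - (6717/8)x - 770
check: T g = -140x^3 - 840x^2 - 1680x - 1540
so T g − 2·g = (7/3)x^6 - (3/4)x = f ✓


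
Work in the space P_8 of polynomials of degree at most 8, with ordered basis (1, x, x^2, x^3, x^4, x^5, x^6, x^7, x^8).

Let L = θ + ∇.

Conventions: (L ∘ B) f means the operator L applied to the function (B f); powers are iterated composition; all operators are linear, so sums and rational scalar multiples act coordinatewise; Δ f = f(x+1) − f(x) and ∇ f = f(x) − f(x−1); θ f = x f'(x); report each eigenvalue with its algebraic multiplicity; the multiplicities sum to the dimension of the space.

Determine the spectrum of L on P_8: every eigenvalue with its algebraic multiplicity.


image of 1: 0
image of x: x + 1
image of x^2: 2x^2 + 2x - 1
image of x^3: 3x^3 + 3x^2 - 3x + 1
image of x^4: 4x^4 + 4x^3 - 6x^2 + 4x - 1
image of x^5: 5x^5 + 5x^4 - 10x^3 + 10x^2 - 5x + 1
image of x^6: 6x^6 + 6x^5 - 15x^4 + 20x^3 - 15x^2 + 6x - 1
image of x^7: 7x^7 + 7x^6 - 21x^5 + 35x^4 - 35x^3 + 21x^2 - 7x + 1
image of x^8: 8x^8 + 8x^7 - 28x^6 + 56x^5 - 70x^4 + 56x^3 - 28x^2 + 8x - 1
the matrix is upper triangular; its diagonal is (0, 1, 2, 3, 4, 5, 6, 7, 8)
for a triangular matrix the eigenvalues are the diagonal entries, with algebraic multiplicity their repetition count

λ = 0 (multiplicity 1), λ = 1 (multiplicity 1), λ = 2 (multiplicity 1), λ = 3 (multiplicity 1), λ = 4 (multiplicity 1), λ = 5 (multiplicity 1), λ = 6 (multiplicity 1), λ = 7 (multiplicity 1), λ = 8 (multiplicity 1)


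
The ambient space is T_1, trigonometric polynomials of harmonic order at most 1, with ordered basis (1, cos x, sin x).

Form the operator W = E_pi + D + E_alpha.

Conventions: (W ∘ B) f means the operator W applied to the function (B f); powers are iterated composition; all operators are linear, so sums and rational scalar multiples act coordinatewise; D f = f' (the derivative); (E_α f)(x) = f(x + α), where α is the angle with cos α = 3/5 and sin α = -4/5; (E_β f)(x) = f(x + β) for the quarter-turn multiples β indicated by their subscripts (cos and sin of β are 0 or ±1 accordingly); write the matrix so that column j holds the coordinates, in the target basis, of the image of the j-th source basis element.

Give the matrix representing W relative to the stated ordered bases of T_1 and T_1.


image of 1: 2
image of cos x: -(2/5)cos x - (1/5)sin x
image of sin x: (1/5)cos x - (2/5)sin x
each image's coordinates form column j of the matrix

the matrix is [[2, 0, 0]; [0, -2/5, 1/5]; [0, -1/5, -2/5]] (rows listed top to bottom)


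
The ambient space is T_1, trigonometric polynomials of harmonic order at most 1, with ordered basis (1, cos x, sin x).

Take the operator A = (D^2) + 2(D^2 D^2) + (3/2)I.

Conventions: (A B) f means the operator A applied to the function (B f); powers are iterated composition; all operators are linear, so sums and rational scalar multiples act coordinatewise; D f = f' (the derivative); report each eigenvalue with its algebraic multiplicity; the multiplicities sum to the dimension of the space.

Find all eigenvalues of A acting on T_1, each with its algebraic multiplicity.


image of 1: 3/2
image of cos x: (5/2)cos x
image of sin x: (5/2)sin x
the matrix is diagonal; its diagonal is (3/2, 5/2, 5/2)
for a triangular matrix the eigenvalues are the diagonal entries, with algebraic multiplicity their repetition count

λ = 3/2 (multiplicity 1), λ = 5/2 (multiplicity 2)


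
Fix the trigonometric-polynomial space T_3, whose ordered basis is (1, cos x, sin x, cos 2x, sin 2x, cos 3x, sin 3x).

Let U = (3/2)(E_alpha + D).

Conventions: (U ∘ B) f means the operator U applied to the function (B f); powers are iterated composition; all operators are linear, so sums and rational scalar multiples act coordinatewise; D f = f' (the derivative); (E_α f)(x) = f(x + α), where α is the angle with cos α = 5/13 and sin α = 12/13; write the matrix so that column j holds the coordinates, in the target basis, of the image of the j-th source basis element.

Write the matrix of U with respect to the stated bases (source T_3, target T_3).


the matrix is [[3/2, 0, 0, 0, 0, 0, 0]; [0, 15/26, 75/26, 0, 0, 0, 0]; [0, -75/26, 15/26, 0, 0, 0, 0]; [0, 0, 0, -357/338, 687/169, 0, 0]; [0, 0, 0, -687/169, -357/338, 0, 0]; [0, 0, 0, 0, 0, -6105/4394, 17289/4394]; [0, 0, 0, 0, 0, -17289/4394, -6105/4394]] (rows listed top to bottom)

image of 1: 3/2
image of cos x: (15/26)cos x - (75/26)sin x
image of sin x: (75/26)cos x + (15/26)sin x
image of cos 2x: -(357/338)cos 2x - (687/169)sin 2x
image of sin 2x: (687/169)cos 2x - (357/338)sin 2x
image of cos 3x: -(6105/4394)cos 3x - (17289/4394)sin 3x
image of sin 3x: (17289/4394)cos 3x - (6105/4394)sin 3x
each image's coordinates form column j of the matrix


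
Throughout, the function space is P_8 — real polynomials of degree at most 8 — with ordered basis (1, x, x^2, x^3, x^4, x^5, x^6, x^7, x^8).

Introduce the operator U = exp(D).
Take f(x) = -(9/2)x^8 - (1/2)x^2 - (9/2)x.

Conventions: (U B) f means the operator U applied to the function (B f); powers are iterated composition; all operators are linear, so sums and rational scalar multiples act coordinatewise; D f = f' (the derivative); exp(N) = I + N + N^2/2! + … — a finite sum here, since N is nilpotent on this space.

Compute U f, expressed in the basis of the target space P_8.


order-1 term: -36x^7 - x - 9/2
order-2 term: -126x^6 - 1/2
order-3 term: -252x^5
order-4 term: -315x^4
order-5 term: -252x^3
order-6 term: -126x^2
order-7 term: -36x
order-8 term: -9/2
the series for exp(D) f terminates at order 8
exp(D) f = -(9/2)x^8 - 36x^7 - 126x^6 - 252x^5 - 315x^4 - 252x^3 - (253/2)x^2 - (83/2)x - 19/2

the image equals g(x) = -(9/2)x^8 - 36x^7 - 126x^6 - 252x^5 - 315x^4 - 252x^3 - (253/2)x^2 - (83/2)x - 19/2


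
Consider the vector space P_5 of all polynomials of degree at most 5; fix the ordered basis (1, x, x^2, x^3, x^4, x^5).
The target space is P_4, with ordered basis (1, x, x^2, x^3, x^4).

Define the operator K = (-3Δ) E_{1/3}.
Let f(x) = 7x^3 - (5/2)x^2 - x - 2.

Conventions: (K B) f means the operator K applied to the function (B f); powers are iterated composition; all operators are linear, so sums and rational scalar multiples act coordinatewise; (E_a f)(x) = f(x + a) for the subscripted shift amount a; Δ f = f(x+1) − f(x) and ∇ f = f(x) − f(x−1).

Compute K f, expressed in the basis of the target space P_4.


E_{1/3} f = 7x^3 + (9/2)x^2 - (1/3)x - 127/54
Δ E_{1/3} f = 21x^2 + 30x + 67/6
(-3Δ) E_{1/3} f = -63x^2 - 90x - 67/2

the result is g(x) = -63x^2 - 90x - 67/2


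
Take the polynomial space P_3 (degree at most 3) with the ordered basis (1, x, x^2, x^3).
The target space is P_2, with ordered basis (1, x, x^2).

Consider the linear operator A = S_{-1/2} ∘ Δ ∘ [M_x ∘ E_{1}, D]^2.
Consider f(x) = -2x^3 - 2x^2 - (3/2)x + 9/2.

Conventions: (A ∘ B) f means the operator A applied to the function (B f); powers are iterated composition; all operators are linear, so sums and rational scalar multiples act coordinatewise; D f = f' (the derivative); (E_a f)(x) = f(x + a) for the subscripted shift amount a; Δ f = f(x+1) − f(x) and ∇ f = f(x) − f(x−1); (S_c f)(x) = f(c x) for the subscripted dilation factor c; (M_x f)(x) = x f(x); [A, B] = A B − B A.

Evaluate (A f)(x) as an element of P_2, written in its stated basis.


the result is g(x) = -(3/2)x^2 + 17x - 99/2

D f = -6x^2 - 4x - 3/2
E_{1} D f = -6x^2 - 16x - 23/2
M_x E_{1} D f = -6x^3 - 16x^2 - (23/2)x
E_{1} f = -2x^3 - 8x^2 - (23/2)x - 1
M_x E_{1} f = -2x^4 - 8x^3 - (23/2)x^2 - x
D (M_x ∘ E_{1}) f = -8x^3 - 24x^2 - 23x - 1
[M_x ∘ E_{1}, D] f = 2x^3 + 8x^2 + (23/2)x + 1
D [M_x ∘ E_{1}, D] f = 6x^2 + 16x + 23/2
E_{1} D [M_x ∘ E_{1}, D] f = 6x^2 + 28x + 67/2
M_x E_{1} D [M_x ∘ E_{1}, D] f = 6x^3 + 28x^2 + (67/2)x
E_{1} [M_x ∘ E_{1}, D] f = 2x^3 + 14x^2 + (67/2)x + 45/2
M_x E_{1} [M_x ∘ E_{1}, D] f = 2x^4 + 14x^3 + (67/2)x^2 + (45/2)x
D (M_x ∘ E_{1}) [M_x ∘ E_{1}, D] f = 8x^3 + 42x^2 + 67x + 45/2
[M_x ∘ E_{1}, D] [M_x ∘ E_{1}, D] f = -2x^3 - 14x^2 - (67/2)x - 45/2
Δ [M_x ∘ E_{1}, D]^2 f = -6x^2 - 34x - 99/2
S_{-1/2} Δ [M_x ∘ E_{1}, D]^2 f = -(3/2)x^2 + 17x - 99/2


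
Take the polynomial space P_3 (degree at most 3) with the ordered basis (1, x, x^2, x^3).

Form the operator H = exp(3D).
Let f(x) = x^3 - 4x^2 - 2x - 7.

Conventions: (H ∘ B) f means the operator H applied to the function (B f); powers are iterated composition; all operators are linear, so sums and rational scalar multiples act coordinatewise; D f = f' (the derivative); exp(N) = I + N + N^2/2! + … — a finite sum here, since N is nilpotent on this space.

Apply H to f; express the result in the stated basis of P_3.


order-1 term: 9x^2 - 24x - 6
order-2 term: 27x - 36
order-3 term: 27
the series for exp(3D) f terminates at order 3
exp(3D) f = x^3 + 5x^2 + x - 22

the image equals g(x) = x^3 + 5x^2 + x - 22


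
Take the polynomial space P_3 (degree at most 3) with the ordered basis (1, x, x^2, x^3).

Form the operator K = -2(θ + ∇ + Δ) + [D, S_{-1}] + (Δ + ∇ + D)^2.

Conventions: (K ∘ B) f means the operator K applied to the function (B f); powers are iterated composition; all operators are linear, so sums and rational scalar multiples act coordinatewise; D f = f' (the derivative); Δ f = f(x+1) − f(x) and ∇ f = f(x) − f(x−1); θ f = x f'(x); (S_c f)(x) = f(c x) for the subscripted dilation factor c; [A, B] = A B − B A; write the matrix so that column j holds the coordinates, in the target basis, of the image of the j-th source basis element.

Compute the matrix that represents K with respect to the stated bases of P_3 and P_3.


image of 1: 0
image of x: -2x - 6
image of x^2: -4x^2 - 4x + 18
image of x^3: -6x^3 - 18x^2 + 54x - 4
each image's coordinates form column j of the matrix

the matrix is [[0, -6, 18, -4]; [0, -2, -4, 54]; [0, 0, -4, -18]; [0, 0, 0, -6]] (rows listed top to bottom)


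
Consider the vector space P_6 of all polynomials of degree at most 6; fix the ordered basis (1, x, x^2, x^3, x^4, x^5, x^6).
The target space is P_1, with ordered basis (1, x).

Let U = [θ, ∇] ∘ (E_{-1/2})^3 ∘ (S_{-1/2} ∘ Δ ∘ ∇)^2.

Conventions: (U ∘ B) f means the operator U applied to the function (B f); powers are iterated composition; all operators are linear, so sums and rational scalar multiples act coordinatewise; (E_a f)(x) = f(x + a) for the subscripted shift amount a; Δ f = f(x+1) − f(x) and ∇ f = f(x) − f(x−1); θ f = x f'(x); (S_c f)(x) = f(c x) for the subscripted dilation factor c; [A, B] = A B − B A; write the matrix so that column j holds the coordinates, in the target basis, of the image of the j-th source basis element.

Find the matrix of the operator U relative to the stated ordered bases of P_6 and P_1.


image of 1: 0
image of x: 0
image of x^2: 0
image of x^3: 0
image of x^4: 0
image of x^5: -15/2
image of x^6: -(45/4)x + 225/8
each image's coordinates form column j of the matrix

the matrix is [[0, 0, 0, 0, 0, -15/2, 225/8]; [0, 0, 0, 0, 0, 0, -45/4]] (rows listed top to bottom)


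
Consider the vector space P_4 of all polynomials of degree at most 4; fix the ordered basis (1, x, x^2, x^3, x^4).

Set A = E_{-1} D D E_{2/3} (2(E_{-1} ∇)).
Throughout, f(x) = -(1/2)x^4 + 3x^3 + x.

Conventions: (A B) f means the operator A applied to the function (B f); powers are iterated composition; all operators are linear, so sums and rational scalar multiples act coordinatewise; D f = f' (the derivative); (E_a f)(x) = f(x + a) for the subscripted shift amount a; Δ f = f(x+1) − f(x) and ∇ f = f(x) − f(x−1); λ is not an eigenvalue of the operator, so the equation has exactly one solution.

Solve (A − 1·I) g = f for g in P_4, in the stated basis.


write g with unknown coordinates in the stated basis and equate coefficients in (A − 1·I) g = f
solving from the highest basis element down gives g = (1/2)x^4 - 3x^3 + 23x - 80
check: A g = 24x - 80
so A g − 1·g = -(1/2)x^4 + 3x^3 + x = f ✓

g(x) = (1/2)x^4 - 3x^3 + 23x - 80


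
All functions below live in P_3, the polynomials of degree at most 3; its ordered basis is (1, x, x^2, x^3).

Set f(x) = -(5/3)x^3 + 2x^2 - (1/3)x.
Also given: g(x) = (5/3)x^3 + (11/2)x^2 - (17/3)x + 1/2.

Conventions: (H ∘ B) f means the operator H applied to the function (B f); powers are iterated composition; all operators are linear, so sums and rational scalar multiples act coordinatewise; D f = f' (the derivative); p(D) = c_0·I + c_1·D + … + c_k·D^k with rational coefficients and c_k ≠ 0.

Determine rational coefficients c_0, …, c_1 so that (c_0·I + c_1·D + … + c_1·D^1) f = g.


p(D) = -I − (3/2)·D, i.e. c_0 = -1, c_1 = -3/2

D^0 f = -(5/3)x^3 + 2x^2 - (1/3)x
D^1 f = -5x^2 + 4x - 1/3
matching coefficients of g against c_0 f + c_1 Df + … from the top degree down determines the c_i
solution: c_0 = -1, c_1 = -3/2


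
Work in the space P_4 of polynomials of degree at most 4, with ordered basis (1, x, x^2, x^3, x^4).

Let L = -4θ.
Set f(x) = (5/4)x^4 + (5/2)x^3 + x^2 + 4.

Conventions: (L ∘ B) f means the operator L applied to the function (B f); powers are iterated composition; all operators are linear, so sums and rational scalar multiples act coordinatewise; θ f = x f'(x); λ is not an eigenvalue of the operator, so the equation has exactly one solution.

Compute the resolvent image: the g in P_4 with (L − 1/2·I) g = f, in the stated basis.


the image equals g(x) = -(5/66)x^4 - (1/5)x^3 - (2/17)x^2 - 8

write g with unknown coordinates in the stated basis and equate coefficients in (L − 1/2·I) g = f
solving from the highest basis element down gives g = -(5/66)x^4 - (1/5)x^3 - (2/17)x^2 - 8
check: L g = (40/33)x^4 + (12/5)x^3 + (16/17)x^2
so L g − 1/2·g = (5/4)x^4 + (5/2)x^3 + x^2 + 4 = f ✓


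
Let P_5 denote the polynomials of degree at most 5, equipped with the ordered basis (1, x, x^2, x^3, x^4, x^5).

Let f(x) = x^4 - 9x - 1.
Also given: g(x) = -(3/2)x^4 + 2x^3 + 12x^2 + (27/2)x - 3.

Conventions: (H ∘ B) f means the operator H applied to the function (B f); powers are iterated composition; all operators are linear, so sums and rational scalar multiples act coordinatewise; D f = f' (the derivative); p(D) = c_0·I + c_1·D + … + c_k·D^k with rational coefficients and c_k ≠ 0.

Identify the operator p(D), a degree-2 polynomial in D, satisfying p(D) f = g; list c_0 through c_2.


c_0 = -3/2, c_1 = 1/2, c_2 = 1

D^0 f = x^4 - 9x - 1
D^1 f = 4x^3 - 9
D^2 f = 12x^2
matching coefficients of g against c_0 f + c_1 Df + … from the top degree down determines the c_i
solution: c_0 = -3/2, c_1 = 1/2, c_2 = 1


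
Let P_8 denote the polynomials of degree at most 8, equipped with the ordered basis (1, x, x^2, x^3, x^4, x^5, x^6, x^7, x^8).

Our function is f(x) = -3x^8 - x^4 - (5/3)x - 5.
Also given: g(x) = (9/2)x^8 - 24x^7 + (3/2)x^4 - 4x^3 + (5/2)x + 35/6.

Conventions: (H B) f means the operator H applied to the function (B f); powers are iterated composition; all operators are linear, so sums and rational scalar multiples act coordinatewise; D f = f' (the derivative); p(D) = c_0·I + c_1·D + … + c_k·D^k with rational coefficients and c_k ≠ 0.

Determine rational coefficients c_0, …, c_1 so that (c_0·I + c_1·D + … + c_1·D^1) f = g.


D^0 f = -3x^8 - x^4 - (5/3)x - 5
D^1 f = -24x^7 - 4x^3 - 5/3
matching coefficients of g against c_0 f + c_1 Df + … from the top degree down determines the c_i
solution: c_0 = -3/2, c_1 = 1

p(D) = -(3/2)·I + D, i.e. c_0 = -3/2, c_1 = 1


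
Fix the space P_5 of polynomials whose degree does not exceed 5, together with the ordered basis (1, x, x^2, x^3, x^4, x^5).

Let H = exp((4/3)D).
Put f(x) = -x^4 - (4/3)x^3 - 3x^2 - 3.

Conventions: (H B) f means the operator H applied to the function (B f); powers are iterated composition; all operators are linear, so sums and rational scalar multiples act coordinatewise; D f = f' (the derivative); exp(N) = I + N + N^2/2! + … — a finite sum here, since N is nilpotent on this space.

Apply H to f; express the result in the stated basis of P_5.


the result is g(x) = -x^4 - (20/3)x^3 - 19x^2 - (664/27)x - 1187/81

order-1 term: -(16/3)x^3 - (16/3)x^2 - 8x
order-2 term: -(32/3)x^2 - (64/9)x - 16/3
order-3 term: -(256/27)x - 256/81
order-4 term: -256/81
the series for exp((4/3)D) f terminates at order 4
exp((4/3)D) f = -x^4 - (20/3)x^3 - 19x^2 - (664/27)x - 1187/81


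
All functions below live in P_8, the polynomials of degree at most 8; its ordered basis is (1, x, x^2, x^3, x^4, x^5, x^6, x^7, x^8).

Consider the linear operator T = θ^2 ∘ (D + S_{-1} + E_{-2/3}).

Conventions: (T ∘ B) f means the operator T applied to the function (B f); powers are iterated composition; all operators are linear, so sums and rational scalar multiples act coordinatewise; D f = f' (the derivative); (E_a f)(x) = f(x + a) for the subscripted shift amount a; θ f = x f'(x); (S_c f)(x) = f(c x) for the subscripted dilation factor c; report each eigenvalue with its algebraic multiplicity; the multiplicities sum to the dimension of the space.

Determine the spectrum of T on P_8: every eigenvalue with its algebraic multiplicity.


image of 1: 0
image of x: 0
image of x^2: 8x^2 + (2/3)x
image of x^3: 4x^2 + (4/3)x
image of x^4: 32x^4 + 12x^3 + (32/3)x^2 - (32/27)x
image of x^5: (80/3)x^4 + 40x^3 - (320/27)x^2 + (80/81)x
image of x^6: 72x^6 + 50x^5 + (320/3)x^4 - (160/3)x^3 + (320/27)x^2 - (64/81)x
image of x^7: 84x^6 + (700/3)x^5 - (4480/27)x^4 + (560/9)x^3 - (896/81)x^2 + (448/729)x
image of x^8: 128x^8 + (392/3)x^7 + 448x^6 - (11200/27)x^5 + (17920/81)x^4 - (1792/27)x^3 + (7168/729)x^2 - (1024/2187)x
the matrix is upper triangular; its diagonal is (0, 0, 8, 0, 32, 0, 72, 0, 128)
for a triangular matrix the eigenvalues are the diagonal entries, with algebraic multiplicity their repetition count

λ = 0 (multiplicity 5), λ = 8 (multiplicity 1), λ = 32 (multiplicity 1), λ = 72 (multiplicity 1), λ = 128 (multiplicity 1)


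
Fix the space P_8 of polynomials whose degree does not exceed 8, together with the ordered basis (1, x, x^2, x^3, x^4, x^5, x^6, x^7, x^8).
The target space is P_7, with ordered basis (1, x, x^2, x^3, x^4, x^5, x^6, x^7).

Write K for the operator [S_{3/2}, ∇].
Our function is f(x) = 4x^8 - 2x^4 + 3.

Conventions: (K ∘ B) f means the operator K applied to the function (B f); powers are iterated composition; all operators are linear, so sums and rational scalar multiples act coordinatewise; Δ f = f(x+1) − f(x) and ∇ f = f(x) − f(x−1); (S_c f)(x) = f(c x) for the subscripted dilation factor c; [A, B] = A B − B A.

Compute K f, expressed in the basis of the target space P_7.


g(x) = -(2187/8)x^7 + (25515/16)x^6 - (32319/8)x^5 + (184275/32)x^4 - (39771/8)x^3 + (41355/16)x^2 - (5949/8)x + 5785/64

∇ f = 32x^7 - 112x^6 + 224x^5 - 280x^4 + 216x^3 - 100x^2 + 24x - 2
S_{3/2} ∇ f = (2187/4)x^7 - (5103/4)x^6 + 1701x^5 - (2835/2)x^4 + 729x^3 - 225x^2 + 36x - 2
S_{3/2} f = (6561/64)x^8 - (81/8)x^4 + 3
∇ S_{3/2} f = (6561/8)x^7 - (45927/16)x^6 + (45927/8)x^5 - (229635/32)x^4 + (45603/8)x^3 - (44955/16)x^2 + (6237/8)x - 5913/64
[S_{3/2}, ∇] f = -(2187/8)x^7 + (25515/16)x^6 - (32319/8)x^5 + (184275/32)x^4 - (39771/8)x^3 + (41355/16)x^2 - (5949/8)x + 5785/64


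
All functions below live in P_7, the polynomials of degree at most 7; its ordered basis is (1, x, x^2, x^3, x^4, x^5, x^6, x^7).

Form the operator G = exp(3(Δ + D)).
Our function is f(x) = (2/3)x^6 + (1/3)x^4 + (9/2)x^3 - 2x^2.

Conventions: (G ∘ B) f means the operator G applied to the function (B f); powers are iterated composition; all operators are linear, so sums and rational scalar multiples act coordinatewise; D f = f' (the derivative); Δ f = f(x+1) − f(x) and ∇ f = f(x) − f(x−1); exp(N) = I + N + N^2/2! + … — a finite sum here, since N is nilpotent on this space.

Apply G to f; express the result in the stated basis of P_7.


order-1 term: 24x^5 + 30x^4 + 48x^3 + 117x^2 + (65/2)x + 21/2
order-2 term: 360x^4 + 720x^3 + 1062x^2 + 1278x + 426
order-3 term: 2880x^3 + 6480x^2 + 7848x + 4698
order-4 term: 12960x^2 + 25920x + 18792
order-5 term: 31104x + 38880
order-6 term: 31104
the series for exp(3(Δ + D)) f terminates at order 6
exp(3(Δ + D)) f = (2/3)x^6 + 24x^5 + (1171/3)x^4 + (7305/2)x^3 + 20617x^2 + (132365/2)x + 187821/2

the image equals g(x) = (2/3)x^6 + 24x^5 + (1171/3)x^4 + (7305/2)x^3 + 20617x^2 + (132365/2)x + 187821/2


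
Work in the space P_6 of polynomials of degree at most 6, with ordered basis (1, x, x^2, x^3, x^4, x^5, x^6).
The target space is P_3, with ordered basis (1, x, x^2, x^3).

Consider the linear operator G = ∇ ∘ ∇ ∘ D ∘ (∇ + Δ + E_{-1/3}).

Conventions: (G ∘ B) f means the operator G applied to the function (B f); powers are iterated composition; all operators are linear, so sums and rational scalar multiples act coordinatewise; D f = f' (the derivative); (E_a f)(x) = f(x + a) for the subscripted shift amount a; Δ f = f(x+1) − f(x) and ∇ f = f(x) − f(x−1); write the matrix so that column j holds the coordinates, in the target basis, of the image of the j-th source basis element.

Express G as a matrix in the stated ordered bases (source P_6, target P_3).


image of 1: 0
image of x: 0
image of x^2: 0
image of x^3: 6
image of x^4: 24x + 16
image of x^5: 60x^2 + 80x - 370/3
image of x^6: 120x^3 + 240x^2 - 740x + 6440/9
each image's coordinates form column j of the matrix

the matrix is [[0, 0, 0, 6, 16, -370/3, 6440/9]; [0, 0, 0, 0, 24, 80, -740]; [0, 0, 0, 0, 0, 60, 240]; [0, 0, 0, 0, 0, 0, 120]] (rows listed top to bottom)


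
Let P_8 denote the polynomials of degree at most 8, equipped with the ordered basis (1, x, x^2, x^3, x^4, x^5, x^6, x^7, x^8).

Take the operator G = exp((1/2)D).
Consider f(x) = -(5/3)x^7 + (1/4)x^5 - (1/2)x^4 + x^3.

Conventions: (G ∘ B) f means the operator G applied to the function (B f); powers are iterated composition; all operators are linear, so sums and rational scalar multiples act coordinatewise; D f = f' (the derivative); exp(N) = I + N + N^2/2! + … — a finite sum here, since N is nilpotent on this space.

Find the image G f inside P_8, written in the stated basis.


g(x) = -(5/3)x^7 - (35/6)x^6 - (17/2)x^5 - (43/6)x^4 - (145/48)x^3 - (1/32)x^2 + (19/48)x + 17/192

order-1 term: -(35/6)x^6 + (5/8)x^4 - x^3 + (3/2)x^2
order-2 term: -(35/4)x^5 + (5/8)x^3 - (3/4)x^2 + (3/4)x
order-3 term: -(175/24)x^4 + (5/16)x^2 - (1/4)x + 1/8
order-4 term: -(175/48)x^3 + (5/64)x - 1/32
order-5 term: -(35/32)x^2 + 1/128
order-6 term: -(35/192)x
order-7 term: -5/384
the series for exp((1/2)D) f terminates at order 7
exp((1/2)D) f = -(5/3)x^7 - (35/6)x^6 - (17/2)x^5 - (43/6)x^4 - (145/48)x^3 - (1/32)x^2 + (19/48)x + 17/192


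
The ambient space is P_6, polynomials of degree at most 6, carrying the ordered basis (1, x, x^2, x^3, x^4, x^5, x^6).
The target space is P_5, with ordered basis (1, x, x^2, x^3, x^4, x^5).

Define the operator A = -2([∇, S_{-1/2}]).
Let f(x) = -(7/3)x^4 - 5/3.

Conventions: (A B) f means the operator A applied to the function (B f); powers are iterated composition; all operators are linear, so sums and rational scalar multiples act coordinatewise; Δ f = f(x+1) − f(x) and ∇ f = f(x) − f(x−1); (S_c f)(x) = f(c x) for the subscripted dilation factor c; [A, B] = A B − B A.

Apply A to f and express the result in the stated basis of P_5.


S_{-1/2} f = -(7/48)x^4 - 5/3
∇ S_{-1/2} f = -(7/12)x^3 + (7/8)x^2 - (7/12)x + 7/48
∇ f = -(28/3)x^3 + 14x^2 - (28/3)x + 7/3
S_{-1/2} ∇ f = (7/6)x^3 + (7/2)x^2 + (14/3)x + 7/3
[∇, S_{-1/2}] f = -(7/4)x^3 - (21/8)x^2 - (21/4)x - 35/16
(-2([∇, S_{-1/2}])) f = (7/2)x^3 + (21/4)x^2 + (21/2)x + 35/8

the result is g(x) = (7/2)x^3 + (21/4)x^2 + (21/2)x + 35/8


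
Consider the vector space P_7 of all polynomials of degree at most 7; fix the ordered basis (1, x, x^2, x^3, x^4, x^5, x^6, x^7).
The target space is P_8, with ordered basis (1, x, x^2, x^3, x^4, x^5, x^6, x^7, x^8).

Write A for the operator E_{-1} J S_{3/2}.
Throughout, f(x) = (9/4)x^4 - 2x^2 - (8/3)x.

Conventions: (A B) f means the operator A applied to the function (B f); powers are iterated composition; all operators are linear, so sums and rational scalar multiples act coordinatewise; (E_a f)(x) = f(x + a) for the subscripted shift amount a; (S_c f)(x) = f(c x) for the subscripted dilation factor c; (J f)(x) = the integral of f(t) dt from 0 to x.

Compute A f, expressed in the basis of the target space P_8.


S_{3/2} f = (729/64)x^4 - (9/2)x^2 - 4x
J S_{3/2} f = (729/320)x^5 - (3/2)x^3 - 2x^2
E_{-1} (J S_{3/2}) f = (729/320)x^5 - (729/64)x^4 + (681/32)x^3 - (649/32)x^2 + (697/64)x - 889/320

g(x) = (729/320)x^5 - (729/64)x^4 + (681/32)x^3 - (649/32)x^2 + (697/64)x - 889/320


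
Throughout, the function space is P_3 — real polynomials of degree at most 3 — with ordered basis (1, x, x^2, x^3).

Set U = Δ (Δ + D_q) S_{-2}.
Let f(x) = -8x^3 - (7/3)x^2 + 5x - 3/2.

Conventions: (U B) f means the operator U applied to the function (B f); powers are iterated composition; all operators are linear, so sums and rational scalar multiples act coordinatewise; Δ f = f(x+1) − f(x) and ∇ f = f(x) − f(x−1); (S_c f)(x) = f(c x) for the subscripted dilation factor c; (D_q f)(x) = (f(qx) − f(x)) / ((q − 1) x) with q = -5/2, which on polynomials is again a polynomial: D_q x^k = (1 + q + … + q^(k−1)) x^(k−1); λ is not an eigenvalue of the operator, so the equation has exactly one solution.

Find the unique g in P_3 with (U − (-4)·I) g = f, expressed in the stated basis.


write g with unknown coordinates in the stated basis and equate coefficients in (U − (-4)·I) g = f
solving from the highest basis element down gives g = -2x^3 - (7/12)x^2 - (243/4)x - 517/12
check: U g = 248x + 1025/6
so U g − (-4)·g = -8x^3 - (7/3)x^2 + 5x - 3/2 = f ✓

g(x) = -2x^3 - (7/12)x^2 - (243/4)x - 517/12


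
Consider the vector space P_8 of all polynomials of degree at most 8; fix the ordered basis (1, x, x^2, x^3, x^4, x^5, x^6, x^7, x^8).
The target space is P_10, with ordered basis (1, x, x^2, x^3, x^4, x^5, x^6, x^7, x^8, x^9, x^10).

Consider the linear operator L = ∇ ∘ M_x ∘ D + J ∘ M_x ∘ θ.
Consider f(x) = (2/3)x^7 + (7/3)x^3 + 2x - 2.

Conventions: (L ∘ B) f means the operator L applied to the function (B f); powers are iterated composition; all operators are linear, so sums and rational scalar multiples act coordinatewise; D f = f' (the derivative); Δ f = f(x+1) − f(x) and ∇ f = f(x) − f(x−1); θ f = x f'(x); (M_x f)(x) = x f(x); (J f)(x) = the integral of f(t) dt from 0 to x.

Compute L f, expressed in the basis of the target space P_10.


D f = (14/3)x^6 + 7x^2 + 2
M_x D f = (14/3)x^7 + 7x^3 + 2x
∇ M_x D f = (98/3)x^6 - 98x^5 + (490/3)x^4 - (490/3)x^3 + 119x^2 - (161/3)x + 41/3
θ f = (14/3)x^7 + 7x^3 + 2x
M_x θ f = (14/3)x^8 + 7x^4 + 2x^2
J M_x θ f = (14/27)x^9 + (7/5)x^5 + (2/3)x^3
(∇ ∘ M_x ∘ D + J ∘ M_x ∘ θ) f = (14/27)x^9 + (98/3)x^6 - (483/5)x^5 + (490/3)x^4 - (488/3)x^3 + 119x^2 - (161/3)x + 41/3

the result is g(x) = (14/27)x^9 + (98/3)x^6 - (483/5)x^5 + (490/3)x^4 - (488/3)x^3 + 119x^2 - (161/3)x + 41/3


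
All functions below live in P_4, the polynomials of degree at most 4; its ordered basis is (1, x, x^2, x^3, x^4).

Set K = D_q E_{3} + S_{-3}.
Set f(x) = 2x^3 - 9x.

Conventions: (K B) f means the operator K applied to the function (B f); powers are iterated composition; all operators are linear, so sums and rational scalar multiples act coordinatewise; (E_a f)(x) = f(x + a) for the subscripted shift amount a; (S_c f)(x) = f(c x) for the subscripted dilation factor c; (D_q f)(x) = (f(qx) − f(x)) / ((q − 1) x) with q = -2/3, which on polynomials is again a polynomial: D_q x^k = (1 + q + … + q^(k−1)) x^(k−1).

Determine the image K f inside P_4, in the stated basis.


the result is g(x) = -54x^3 + (14/9)x^2 + 33x + 45

E_{3} f = 2x^3 + 18x^2 + 45x + 27
D_q E_{3} f = (14/9)x^2 + 6x + 45
S_{-3} f = -54x^3 + 27x
(D_q E_{3} + S_{-3}) f = -54x^3 + (14/9)x^2 + 33x + 45


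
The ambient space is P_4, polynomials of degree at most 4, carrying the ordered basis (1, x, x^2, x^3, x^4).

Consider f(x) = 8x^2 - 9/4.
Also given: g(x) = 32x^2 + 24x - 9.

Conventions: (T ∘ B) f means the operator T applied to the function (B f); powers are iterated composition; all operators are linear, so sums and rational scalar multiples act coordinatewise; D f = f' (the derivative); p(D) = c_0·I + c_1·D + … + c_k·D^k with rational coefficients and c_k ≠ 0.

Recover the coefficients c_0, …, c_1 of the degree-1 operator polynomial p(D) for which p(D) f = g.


p(D) = 4·I + (3/2)·D, i.e. c_0 = 4, c_1 = 3/2

D^0 f = 8x^2 - 9/4
D^1 f = 16x
matching coefficients of g against c_0 f + c_1 Df + … from the top degree down determines the c_i
solution: c_0 = 4, c_1 = 3/2


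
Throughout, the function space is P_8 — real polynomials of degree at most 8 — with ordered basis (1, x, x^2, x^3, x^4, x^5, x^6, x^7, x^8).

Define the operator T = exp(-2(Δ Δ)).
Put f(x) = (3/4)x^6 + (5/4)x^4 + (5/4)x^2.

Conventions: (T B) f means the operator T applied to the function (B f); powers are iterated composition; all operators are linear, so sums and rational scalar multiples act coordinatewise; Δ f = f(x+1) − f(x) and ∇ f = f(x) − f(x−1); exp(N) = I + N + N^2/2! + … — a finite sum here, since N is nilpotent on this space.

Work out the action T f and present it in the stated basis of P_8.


order-1 term: -45x^4 - 180x^3 - 345x^2 - 330x - 133
order-2 term: 540x^2 + 2160x + 2400
order-3 term: -720
the series for exp(-2(Δ Δ)) f terminates at order 3
exp(-2(Δ Δ)) f = (3/4)x^6 - (175/4)x^4 - 180x^3 + (785/4)x^2 + 1830x + 1547

the image equals g(x) = (3/4)x^6 - (175/4)x^4 - 180x^3 + (785/4)x^2 + 1830x + 1547


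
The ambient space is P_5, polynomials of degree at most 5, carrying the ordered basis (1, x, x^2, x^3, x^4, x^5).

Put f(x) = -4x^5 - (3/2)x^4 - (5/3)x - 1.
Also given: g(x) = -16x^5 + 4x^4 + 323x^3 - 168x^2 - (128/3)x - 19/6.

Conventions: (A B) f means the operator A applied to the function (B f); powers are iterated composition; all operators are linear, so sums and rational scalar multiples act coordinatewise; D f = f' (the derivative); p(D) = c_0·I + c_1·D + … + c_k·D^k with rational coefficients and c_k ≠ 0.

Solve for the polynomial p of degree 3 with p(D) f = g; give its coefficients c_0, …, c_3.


D^0 f = -4x^5 - (3/2)x^4 - (5/3)x - 1
D^1 f = -20x^4 - 6x^3 - 5/3
D^2 f = -80x^3 - 18x^2
D^3 f = -240x^2 - 36x
matching coefficients of g against c_0 f + c_1 Df + … from the top degree down determines the c_i
solution: c_0 = 4, c_1 = -1/2, c_2 = -4, c_3 = 1

p(D) = 4·I − (1/2)·D − 4·D^2 + D^3, i.e. c_0 = 4, c_1 = -1/2, c_2 = -4, c_3 = 1


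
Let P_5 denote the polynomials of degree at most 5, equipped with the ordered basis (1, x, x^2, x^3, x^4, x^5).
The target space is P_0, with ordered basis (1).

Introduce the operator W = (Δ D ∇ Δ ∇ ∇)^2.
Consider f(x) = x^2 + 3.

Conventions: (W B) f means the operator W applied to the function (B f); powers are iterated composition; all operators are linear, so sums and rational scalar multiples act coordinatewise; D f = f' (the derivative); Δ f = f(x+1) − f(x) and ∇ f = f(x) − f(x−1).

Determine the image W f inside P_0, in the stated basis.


∇ f = 2x - 1
∇ ∇ f = 2
Δ ∇ ∇ f = 0
∇ (Δ ∇) ∇ f = 0
D (∇ Δ ∇) ∇ f = 0
Δ D (∇ Δ ∇) ∇ f = 0
∇ (Δ D ∇ Δ ∇ ∇) f = 0
∇ ∇ (Δ D ∇ Δ ∇ ∇) f = 0
Δ ∇ ∇ (Δ D ∇ Δ ∇ ∇) f = 0
∇ (Δ ∇) ∇ (Δ D ∇ Δ ∇ ∇) f = 0
D (∇ Δ ∇) ∇ (Δ D ∇ Δ ∇ ∇) f = 0
Δ D (∇ Δ ∇) ∇ (Δ D ∇ Δ ∇ ∇) f = 0

the result is g(x) = 0


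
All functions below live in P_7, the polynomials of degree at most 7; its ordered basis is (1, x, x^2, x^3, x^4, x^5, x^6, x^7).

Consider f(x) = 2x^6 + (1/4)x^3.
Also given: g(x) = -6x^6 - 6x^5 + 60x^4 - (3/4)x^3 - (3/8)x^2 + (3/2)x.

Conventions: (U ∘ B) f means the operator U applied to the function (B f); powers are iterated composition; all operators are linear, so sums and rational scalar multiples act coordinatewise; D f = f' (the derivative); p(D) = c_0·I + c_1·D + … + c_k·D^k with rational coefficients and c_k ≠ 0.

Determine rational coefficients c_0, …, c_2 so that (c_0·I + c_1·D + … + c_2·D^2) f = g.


c_0 = -3, c_1 = -1/2, c_2 = 1

D^0 f = 2x^6 + (1/4)x^3
D^1 f = 12x^5 + (3/4)x^2
D^2 f = 60x^4 + (3/2)x
matching coefficients of g against c_0 f + c_1 Df + … from the top degree down determines the c_i
solution: c_0 = -3, c_1 = -1/2, c_2 = 1


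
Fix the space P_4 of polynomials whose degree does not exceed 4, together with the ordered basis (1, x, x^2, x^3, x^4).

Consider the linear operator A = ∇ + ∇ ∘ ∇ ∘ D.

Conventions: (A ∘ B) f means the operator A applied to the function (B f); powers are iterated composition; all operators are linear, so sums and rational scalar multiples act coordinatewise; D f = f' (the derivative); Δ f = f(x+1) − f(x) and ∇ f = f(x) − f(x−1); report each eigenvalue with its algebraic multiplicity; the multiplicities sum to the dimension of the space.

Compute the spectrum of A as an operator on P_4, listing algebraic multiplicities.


λ = 0 (multiplicity 5)

image of 1: 0
image of x: 1
image of x^2: 2x - 1
image of x^3: 3x^2 - 3x + 7
image of x^4: 4x^3 - 6x^2 + 28x - 25
the matrix is upper triangular; its diagonal is (0, 0, 0, 0, 0)
for a triangular matrix the eigenvalues are the diagonal entries, with algebraic multiplicity their repetition count


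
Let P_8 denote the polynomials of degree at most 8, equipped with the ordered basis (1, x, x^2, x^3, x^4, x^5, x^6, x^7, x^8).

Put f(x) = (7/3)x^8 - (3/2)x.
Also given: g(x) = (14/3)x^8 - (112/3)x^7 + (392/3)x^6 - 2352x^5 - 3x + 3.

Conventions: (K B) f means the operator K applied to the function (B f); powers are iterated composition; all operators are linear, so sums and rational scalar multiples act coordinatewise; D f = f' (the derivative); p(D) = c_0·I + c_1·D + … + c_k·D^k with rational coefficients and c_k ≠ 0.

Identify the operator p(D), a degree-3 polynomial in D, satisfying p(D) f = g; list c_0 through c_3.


D^0 f = (7/3)x^8 - (3/2)x
D^1 f = (56/3)x^7 - 3/2
D^2 f = (392/3)x^6
D^3 f = 784x^5
matching coefficients of g against c_0 f + c_1 Df + … from the top degree down determines the c_i
solution: c_0 = 2, c_1 = -2, c_2 = 1, c_3 = -3

c_0 = 2, c_1 = -2, c_2 = 1, c_3 = -3


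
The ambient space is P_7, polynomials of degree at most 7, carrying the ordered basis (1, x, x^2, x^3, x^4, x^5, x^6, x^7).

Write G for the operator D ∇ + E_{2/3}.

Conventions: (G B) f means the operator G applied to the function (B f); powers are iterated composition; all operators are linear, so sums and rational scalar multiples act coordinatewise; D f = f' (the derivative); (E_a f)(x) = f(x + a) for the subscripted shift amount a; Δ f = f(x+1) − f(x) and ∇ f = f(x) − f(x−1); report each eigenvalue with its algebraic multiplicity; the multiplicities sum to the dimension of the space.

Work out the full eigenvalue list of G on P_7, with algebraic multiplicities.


λ = 1 (multiplicity 8)

image of 1: 1
image of x: x + 2/3
image of x^2: x^2 + (4/3)x + 22/9
image of x^3: x^3 + 2x^2 + (22/3)x - 73/27
image of x^4: x^4 + (8/3)x^3 + (44/3)x^2 - (292/27)x + 340/81
image of x^5: x^5 + (10/3)x^4 + (220/9)x^3 - (730/27)x^2 + (1700/81)x - 1183/243
image of x^6: x^6 + 4x^5 + (110/3)x^4 - (1460/27)x^3 + (1700/27)x^2 - (2366/81)x + 4438/729
image of x^7: x^7 + (14/3)x^6 + (154/3)x^5 - (2555/27)x^4 + (11900/81)x^3 - (8281/81)x^2 + (31066/729)x - 15181/2187
the matrix is upper triangular; its diagonal is (1, 1, 1, 1, 1, 1, 1, 1)
for a triangular matrix the eigenvalues are the diagonal entries, with algebraic multiplicity their repetition count


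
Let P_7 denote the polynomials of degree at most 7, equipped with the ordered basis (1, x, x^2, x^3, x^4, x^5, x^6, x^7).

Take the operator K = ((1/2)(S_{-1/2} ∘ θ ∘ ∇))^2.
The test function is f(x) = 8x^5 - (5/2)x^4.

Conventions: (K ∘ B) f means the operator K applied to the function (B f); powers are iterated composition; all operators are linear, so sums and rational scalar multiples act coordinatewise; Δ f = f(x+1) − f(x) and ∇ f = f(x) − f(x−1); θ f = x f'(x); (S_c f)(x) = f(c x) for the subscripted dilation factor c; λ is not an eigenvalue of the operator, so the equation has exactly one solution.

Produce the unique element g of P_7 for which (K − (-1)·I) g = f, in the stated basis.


the result is g(x) = 8x^5 - (5/2)x^4 + (15/4)x^3 - (165/32)x^2 + (45/8)x

write g with unknown coordinates in the stated basis and equate coefficients in (K − (-1)·I) g = f
solving from the highest basis element down gives g = 8x^5 - (5/2)x^4 + (15/4)x^3 - (165/32)x^2 + (45/8)x
check: K g = -(15/4)x^3 + (165/32)x^2 - (45/8)x
so K g − (-1)·g = 8x^5 - (5/2)x^4 = f ✓
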